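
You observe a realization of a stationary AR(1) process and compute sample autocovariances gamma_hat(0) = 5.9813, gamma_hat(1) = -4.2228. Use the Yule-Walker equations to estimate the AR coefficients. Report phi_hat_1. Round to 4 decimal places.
\hat\phi_{1} = -0.7060

The Yule-Walker equations for an AR(p) process read, in matrix form,
  Gamma_p phi = r_p,   with   (Gamma_p)_{ij} = gamma(|i - j|),
                       (r_p)_i = gamma(i),   i,j = 1..p.
Substitute the sample gammas (Toeplitz matrix and right-hand side of size 1):
  Gamma_p = [[5.9813]]
  r_p     = [-4.2228]
With p = 1 this is the single equation gamma(0) phi_1 = gamma(1):
  phi_hat_1 = gamma(1) / gamma(0) = -4.2228 / 5.9813 = -0.7060.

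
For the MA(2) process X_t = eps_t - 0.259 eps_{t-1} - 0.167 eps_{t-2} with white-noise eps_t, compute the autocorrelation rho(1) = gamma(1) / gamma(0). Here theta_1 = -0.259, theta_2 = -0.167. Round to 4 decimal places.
\rho(1) = -0.1970

For an MA(q) process with theta_0 = 1, the autocovariance is
  gamma(k) = sigma^2 * sum_{i=0..q-k} theta_i * theta_{i+k},
and rho(k) = gamma(k) / gamma(0). Sigma^2 cancels.
  numerator   = (1)*(-0.259) + (-0.259)*(-0.167) = -0.215747.
  denominator = (1)^2 + (-0.259)^2 + (-0.167)^2 = 1.09497.
  rho(1) = -0.215747 / 1.09497 = -0.1970.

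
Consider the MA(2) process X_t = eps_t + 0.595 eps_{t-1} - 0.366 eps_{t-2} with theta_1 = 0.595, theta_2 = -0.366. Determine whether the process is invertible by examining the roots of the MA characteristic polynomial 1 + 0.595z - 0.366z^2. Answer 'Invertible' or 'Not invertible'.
\text{Invertible}

The MA(q) characteristic polynomial is P(z) = 1 + 0.595z - 0.366z^2.
Invertibility requires all roots to lie outside the unit circle, i.e. |z| > 1 for every root.
Set 1 + (0.595) z + (-0.366) z^2 = 0, i.e. a z^2 + b z + c = 0 with a = -0.366, b = 0.595, c = 1.
Discriminant D = b^2 - 4ac = (0.595)^2 - 4*(-0.366)*1 = 0.354025 - (-1.464) = 1.818025.
D >= 0, so the roots are real: z = (-b +/- sqrt(D)) / (2a) = (-0.595 +/- 1.348342) / (-0.732).
  z_1 = (-0.595 + 1.348342) / (-0.732) = -1.0292,   |z_1| = 1.0292.
  z_2 = (-0.595 - 1.348342) / (-0.732) = 2.6548,   |z_2| = 2.6548.
Moduli of all roots: 1.0292, 2.6548.
All moduli strictly greater than 1? Yes.
Verdict: Invertible.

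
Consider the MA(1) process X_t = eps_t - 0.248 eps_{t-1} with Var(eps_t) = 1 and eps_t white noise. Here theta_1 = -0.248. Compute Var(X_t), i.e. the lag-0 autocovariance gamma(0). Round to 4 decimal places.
\gamma(0) = 1.0615

For an MA(q) process X_t = eps_t + sum_i theta_i eps_{t-i} with
Var(eps_t) = sigma^2, the variance is
  gamma(0) = sigma^2 * (1 + sum_i theta_i^2).
  sum_i theta_i^2 = (-0.248)^2 = 0.061504.
  gamma(0) = 1 * (1 + 0.061504) = 1 * 1.061504 = 1.061504, which rounds to 1.0615.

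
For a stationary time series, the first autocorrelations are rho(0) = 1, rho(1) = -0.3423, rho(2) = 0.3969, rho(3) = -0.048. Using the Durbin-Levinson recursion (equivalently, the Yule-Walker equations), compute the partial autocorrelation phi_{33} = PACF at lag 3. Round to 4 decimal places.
\phi_{33} = 0.1930

The PACF at lag k is phi_{kk}, the last component of the solution
to the Yule-Walker system G_k phi = r_k where
  (G_k)_{ij} = rho(|i - j|), (r_k)_i = rho(i), i,j = 1..k.
Equivalently, Durbin-Levinson gives phi_{kk} iteratively:
  phi_{11} = rho(1)
  phi_{kk} = [rho(k) - sum_{j=1..k-1} phi_{k-1,j} rho(k-j)]
            / [1 - sum_{j=1..k-1} phi_{k-1,j} rho(j)],
  phi_{k,j} = phi_{k-1,j} - phi_{kk} phi_{k-1,k-j},  j = 1..k-1.
Step k = 1:
  phi_11 = rho(1) = -0.3423.
Step k = 2:
  phi_22 = [rho(2) - phi_11 rho(1)] / [1 - phi_11 rho(1)] = [0.3969 - (-0.3423)(-0.3423)] / [1 - (-0.3423)(-0.3423)]
         = 0.27973071 / 0.88283071 = 0.316857.
  Update: phi_21 = phi_11 - phi_22 phi_11 = -0.3423 - (0.316857)(-0.3423) = -0.23384.
Step k = 3:
  phi_33 = [rho(3) - phi_21 rho(2) - phi_22 rho(1)] / [1 - phi_21 rho(1) - phi_22 rho(2)]
    numerator   = -0.048 - (-0.23384)(0.3969) - (0.316857)(-0.3423) = 0.1532711
    denominator = 1 - (-0.23384)(-0.3423) - (0.316857)(0.3969) = 0.7941962
  phi_33 = 0.1532711 / 0.7941962 = 0.193.
Therefore phi_{33} = 0.1930.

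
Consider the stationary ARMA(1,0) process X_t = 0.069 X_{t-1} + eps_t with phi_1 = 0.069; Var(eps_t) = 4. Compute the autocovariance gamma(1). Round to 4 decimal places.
\gamma(1) = 0.2773

Multiply the model equation by X_{t-k} and take expectations. With theta_0 = psi_0 = 1 and psi_j the MA(infinity) weights, this gives
  gamma(k) - sum_i phi_i gamma(k-i) = c_k,
  c_k = sigma^2 * sum_{j=k..q} theta_j psi_{j-k}   (c_k = 0 for k > q),
using gamma(-m) = gamma(m).
Pure AR (q = 0): c_0 = sigma^2 = 4, c_k = 0 for k >= 1.
Equations for k = 0 and k = 1 (AR order 1):
  gamma(0) = phi_1 gamma(1) + c_0
  gamma(1) = phi_1 gamma(0) + c_1
Substituting the second into the first: gamma(0) (1 - phi_1^2) = c_0 + phi_1 c_1, so
  gamma(0) = c_0 / (1 - phi_1^2) = 4 / (1 - (0.069)^2) = 4 / 0.995239 = 4.019135.
  gamma(1) = phi_1 gamma(0) = (0.069)(4.019135) = 0.27732.
Therefore gamma(1) = 0.2773 (to 4 decimal places).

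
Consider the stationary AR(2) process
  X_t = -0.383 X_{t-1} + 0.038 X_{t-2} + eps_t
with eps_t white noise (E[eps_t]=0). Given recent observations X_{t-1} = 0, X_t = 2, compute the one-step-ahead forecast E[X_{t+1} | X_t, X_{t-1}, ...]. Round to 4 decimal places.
E[X_{t+1} \mid \mathcal F_t] = -0.7660

For an AR(p) model X_t = c + sum_i phi_i X_{t-i} + eps_t, the
one-step-ahead conditional mean is
  E[X_{t+1} | X_t, ...] = c + sum_i phi_i X_{t+1-i}.
Substitute known values:
  E[X_{t+1} | ...] = (-0.383) * (2) + (0.038) * (0)
                   = -0.7660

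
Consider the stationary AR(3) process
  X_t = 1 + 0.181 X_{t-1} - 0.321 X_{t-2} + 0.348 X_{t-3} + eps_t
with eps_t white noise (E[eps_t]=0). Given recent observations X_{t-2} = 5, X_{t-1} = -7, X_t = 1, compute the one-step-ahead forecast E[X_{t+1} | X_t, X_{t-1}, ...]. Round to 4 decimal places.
E[X_{t+1} \mid \mathcal F_t] = 5.1680

For an AR(p) model X_t = c + sum_i phi_i X_{t-i} + eps_t, the
one-step-ahead conditional mean is
  E[X_{t+1} | X_t, ...] = c + sum_i phi_i X_{t+1-i}.
Substitute known values:
  E[X_{t+1} | ...] = 1 + (0.181) * (1) + (-0.321) * (-7) + (0.348) * (5)
                   = 5.1680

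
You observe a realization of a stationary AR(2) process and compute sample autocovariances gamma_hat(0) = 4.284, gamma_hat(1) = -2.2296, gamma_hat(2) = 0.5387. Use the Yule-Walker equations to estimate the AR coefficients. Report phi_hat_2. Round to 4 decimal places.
\hat\phi_{2} = -0.1990

The Yule-Walker equations for an AR(p) process read, in matrix form,
  Gamma_p phi = r_p,   with   (Gamma_p)_{ij} = gamma(|i - j|),
                       (r_p)_i = gamma(i),   i,j = 1..p.
Substitute the sample gammas (Toeplitz matrix and right-hand side of size 2):
  Gamma_p = [[4.284, -2.2296], [-2.2296, 4.284]]
  r_p     = [-2.2296, 0.5387]
Written out:
  4.284 phi_1 - 2.2296 phi_2 = -2.2296
  -2.2296 phi_1 + 4.284 phi_2 = 0.5387
Solve by Cramer's rule:
  det = gamma(0)^2 - gamma(1)^2 = (4.284)^2 - (-2.2296)^2 = 18.352656 - 4.97111616 = 13.38153984
  phi_hat_1 = [gamma(1) gamma(0) - gamma(1) gamma(2)] / det = [(-2.2296)(4.284) - (-2.2296)(0.5387)] / 13.38153984 = -8.35052088 / 13.38153984 = -0.624
  phi_hat_2 = [gamma(0) gamma(2) - gamma(1)^2] / det = [(4.284)(0.5387) - (-2.2296)^2] / 13.38153984 = -2.66332536 / 13.38153984 = -0.199
So phi_hat = [-0.6240, -0.1990].
Therefore phi_hat_2 = -0.1990.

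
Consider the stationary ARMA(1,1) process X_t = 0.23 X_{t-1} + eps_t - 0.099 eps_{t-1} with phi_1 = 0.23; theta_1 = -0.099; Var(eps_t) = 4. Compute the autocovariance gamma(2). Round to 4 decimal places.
\gamma(2) = 0.1244

Multiply the model equation by X_{t-k} and take expectations. With theta_0 = psi_0 = 1 and psi_j the MA(infinity) weights, this gives
  gamma(k) - sum_i phi_i gamma(k-i) = c_k,
  c_k = sigma^2 * sum_{j=k..q} theta_j psi_{j-k}   (c_k = 0 for k > q),
using gamma(-m) = gamma(m).
psi-weights needed (psi_j = theta_j + sum_i phi_i psi_{j-i}):
  psi_1 = theta_1 + phi_1 = -0.099 + (0.23) = 0.131
Right-hand sides:
  c_0 = sigma^2 (1 + theta_1 psi_1) = 4 * (1 + (-0.099)(0.131)) = 4 * 0.987031 = 3.948124
  c_1 = sigma^2 theta_1 = 4 * (-0.099) = -0.396
  c_2 = 0
Equations for k = 0 and k = 1 (AR order 1):
  gamma(0) = phi_1 gamma(1) + c_0
  gamma(1) = phi_1 gamma(0) + c_1
Substituting the second into the first: gamma(0) (1 - phi_1^2) = c_0 + phi_1 c_1, so
  gamma(0) = (c_0 + phi_1 c_1) / (1 - phi_1^2) = (3.948124 + (0.23)(-0.396)) / (1 - (0.23)^2) = 3.857044 / 0.9471 = 4.072478.
  gamma(1) = phi_1 gamma(0) + c_1 = (0.23)(4.072478) + (-0.396) = 0.54067.
For k = 2 (> q): gamma(2) = phi_1 gamma(1) = (0.23)(0.54067) = 0.124354.
Therefore gamma(2) = 0.1244 (to 4 decimal places).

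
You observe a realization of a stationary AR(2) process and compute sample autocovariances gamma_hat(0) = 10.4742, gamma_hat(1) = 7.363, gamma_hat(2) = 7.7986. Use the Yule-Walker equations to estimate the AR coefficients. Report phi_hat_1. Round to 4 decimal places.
\hat\phi_{1} = 0.3550

The Yule-Walker equations for an AR(p) process read, in matrix form,
  Gamma_p phi = r_p,   with   (Gamma_p)_{ij} = gamma(|i - j|),
                       (r_p)_i = gamma(i),   i,j = 1..p.
Substitute the sample gammas (Toeplitz matrix and right-hand side of size 2):
  Gamma_p = [[10.4742, 7.363], [7.363, 10.4742]]
  r_p     = [7.363, 7.7986]
Written out:
  10.4742 phi_1 + 7.363 phi_2 = 7.363
  7.363 phi_1 + 10.4742 phi_2 = 7.7986
Solve by Cramer's rule:
  det = gamma(0)^2 - gamma(1)^2 = (10.4742)^2 - (7.363)^2 = 109.70886564 - 54.213769 = 55.49509664
  phi_hat_1 = [gamma(1) gamma(0) - gamma(1) gamma(2)] / det = [(7.363)(10.4742) - (7.363)(7.7986)] / 55.49509664 = 19.7004428 / 55.49509664 = 0.355
  phi_hat_2 = [gamma(0) gamma(2) - gamma(1)^2] / det = [(10.4742)(7.7986) - (7.363)^2] / 55.49509664 = 27.47032712 / 55.49509664 = 0.495
So phi_hat = [0.3550, 0.4950].
Therefore phi_hat_1 = 0.3550.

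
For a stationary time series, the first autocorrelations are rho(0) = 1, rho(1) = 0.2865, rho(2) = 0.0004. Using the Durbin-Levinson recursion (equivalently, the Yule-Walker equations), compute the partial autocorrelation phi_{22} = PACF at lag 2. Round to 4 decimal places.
\phi_{22} = -0.0890

The PACF at lag k is phi_{kk}, the last component of the solution
to the Yule-Walker system G_k phi = r_k where
  (G_k)_{ij} = rho(|i - j|), (r_k)_i = rho(i), i,j = 1..k.
Equivalently, Durbin-Levinson gives phi_{kk} iteratively:
  phi_{11} = rho(1)
  phi_{kk} = [rho(k) - sum_{j=1..k-1} phi_{k-1,j} rho(k-j)]
            / [1 - sum_{j=1..k-1} phi_{k-1,j} rho(j)],
  phi_{k,j} = phi_{k-1,j} - phi_{kk} phi_{k-1,k-j},  j = 1..k-1.
Step k = 1:
  phi_11 = rho(1) = 0.2865.
Step k = 2:
  phi_22 = [rho(2) - phi_11 rho(1)] / [1 - phi_11 rho(1)] = [0.0004 - (0.2865)(0.2865)] / [1 - (0.2865)(0.2865)]
         = -0.08168225 / 0.91791775 = -0.089.
Therefore phi_{22} = -0.0890.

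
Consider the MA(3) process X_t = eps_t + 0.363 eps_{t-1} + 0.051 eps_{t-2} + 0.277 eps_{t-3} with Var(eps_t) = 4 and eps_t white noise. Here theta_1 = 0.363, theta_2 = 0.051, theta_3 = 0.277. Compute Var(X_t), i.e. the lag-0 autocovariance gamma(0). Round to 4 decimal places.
\gamma(0) = 4.8444

For an MA(q) process X_t = eps_t + sum_i theta_i eps_{t-i} with
Var(eps_t) = sigma^2, the variance is
  gamma(0) = sigma^2 * (1 + sum_i theta_i^2).
  sum_i theta_i^2 = (0.363)^2 + (0.051)^2 + (0.277)^2 = 0.131769 + 0.002601 + 0.076729 = 0.211099.
  gamma(0) = 4 * (1 + 0.211099) = 4 * 1.211099 = 4.844396, which rounds to 4.8444.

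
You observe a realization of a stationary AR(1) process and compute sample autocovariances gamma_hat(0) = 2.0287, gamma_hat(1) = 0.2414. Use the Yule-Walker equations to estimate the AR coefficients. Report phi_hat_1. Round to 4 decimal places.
\hat\phi_{1} = 0.1190

The Yule-Walker equations for an AR(p) process read, in matrix form,
  Gamma_p phi = r_p,   with   (Gamma_p)_{ij} = gamma(|i - j|),
                       (r_p)_i = gamma(i),   i,j = 1..p.
Substitute the sample gammas (Toeplitz matrix and right-hand side of size 1):
  Gamma_p = [[2.0287]]
  r_p     = [0.2414]
With p = 1 this is the single equation gamma(0) phi_1 = gamma(1):
  phi_hat_1 = gamma(1) / gamma(0) = 0.2414 / 2.0287 = 0.1190.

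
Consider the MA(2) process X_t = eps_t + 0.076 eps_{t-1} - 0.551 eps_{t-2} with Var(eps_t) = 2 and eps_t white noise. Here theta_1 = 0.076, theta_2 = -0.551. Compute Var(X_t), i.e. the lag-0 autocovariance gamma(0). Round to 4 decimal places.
\gamma(0) = 2.6188

For an MA(q) process X_t = eps_t + sum_i theta_i eps_{t-i} with
Var(eps_t) = sigma^2, the variance is
  gamma(0) = sigma^2 * (1 + sum_i theta_i^2).
  sum_i theta_i^2 = (0.076)^2 + (-0.551)^2 = 0.005776 + 0.303601 = 0.309377.
  gamma(0) = 2 * (1 + 0.309377) = 2 * 1.309377 = 2.618754, which rounds to 2.6188.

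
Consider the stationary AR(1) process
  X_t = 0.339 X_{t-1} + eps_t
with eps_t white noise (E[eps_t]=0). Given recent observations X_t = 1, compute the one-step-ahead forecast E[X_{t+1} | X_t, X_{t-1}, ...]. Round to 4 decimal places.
E[X_{t+1} \mid \mathcal F_t] = 0.3390

For an AR(p) model X_t = c + sum_i phi_i X_{t-i} + eps_t, the
one-step-ahead conditional mean is
  E[X_{t+1} | X_t, ...] = c + sum_i phi_i X_{t+1-i}.
Substitute known values:
  E[X_{t+1} | ...] = (0.339) * (1)
                   = 0.3390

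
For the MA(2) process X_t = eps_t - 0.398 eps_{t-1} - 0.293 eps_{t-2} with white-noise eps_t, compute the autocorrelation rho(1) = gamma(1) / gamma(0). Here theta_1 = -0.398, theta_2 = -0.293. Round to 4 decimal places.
\rho(1) = -0.2261

For an MA(q) process with theta_0 = 1, the autocovariance is
  gamma(k) = sigma^2 * sum_{i=0..q-k} theta_i * theta_{i+k},
and rho(k) = gamma(k) / gamma(0). Sigma^2 cancels.
  numerator   = (1)*(-0.398) + (-0.398)*(-0.293) = -0.281386.
  denominator = (1)^2 + (-0.398)^2 + (-0.293)^2 = 1.244253.
  rho(1) = -0.281386 / 1.244253 = -0.2261.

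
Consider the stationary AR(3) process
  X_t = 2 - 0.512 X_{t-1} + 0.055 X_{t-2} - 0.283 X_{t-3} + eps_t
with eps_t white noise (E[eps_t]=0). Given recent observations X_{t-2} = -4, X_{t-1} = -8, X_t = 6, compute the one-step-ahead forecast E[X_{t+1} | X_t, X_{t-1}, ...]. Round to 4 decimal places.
E[X_{t+1} \mid \mathcal F_t] = -0.3800

For an AR(p) model X_t = c + sum_i phi_i X_{t-i} + eps_t, the
one-step-ahead conditional mean is
  E[X_{t+1} | X_t, ...] = c + sum_i phi_i X_{t+1-i}.
Substitute known values:
  E[X_{t+1} | ...] = 2 + (-0.512) * (6) + (0.055) * (-8) + (-0.283) * (-4)
                   = -0.3800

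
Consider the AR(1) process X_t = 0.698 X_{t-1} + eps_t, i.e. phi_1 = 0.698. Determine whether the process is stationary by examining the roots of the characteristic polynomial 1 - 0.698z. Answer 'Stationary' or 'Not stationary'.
\text{Stationary}

The AR(p) characteristic polynomial is P(z) = 1 - 0.698z.
Stationarity requires all roots to lie outside the unit circle, i.e. |z| > 1 for every root.
This is linear in z: 1 + (-0.698) z = 0  =>  z = -1/(-0.698) = 1.432665,  |z| = 1.432665.
Moduli of all roots: 1.4327.
All moduli strictly greater than 1? Yes.
Verdict: Stationary.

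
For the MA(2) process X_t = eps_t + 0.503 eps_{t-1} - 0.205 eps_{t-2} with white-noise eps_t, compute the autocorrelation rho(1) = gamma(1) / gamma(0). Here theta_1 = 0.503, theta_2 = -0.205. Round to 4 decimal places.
\rho(1) = 0.3088

For an MA(q) process with theta_0 = 1, the autocovariance is
  gamma(k) = sigma^2 * sum_{i=0..q-k} theta_i * theta_{i+k},
and rho(k) = gamma(k) / gamma(0). Sigma^2 cancels.
  numerator   = (1)*(0.503) + (0.503)*(-0.205) = 0.399885.
  denominator = (1)^2 + (0.503)^2 + (-0.205)^2 = 1.295034.
  rho(1) = 0.399885 / 1.295034 = 0.3088.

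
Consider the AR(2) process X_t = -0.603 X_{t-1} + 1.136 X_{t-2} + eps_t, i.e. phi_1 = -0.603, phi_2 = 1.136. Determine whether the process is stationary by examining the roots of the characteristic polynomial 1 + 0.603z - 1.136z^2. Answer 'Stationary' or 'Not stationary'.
\text{Not stationary}

The AR(p) characteristic polynomial is P(z) = 1 + 0.603z - 1.136z^2.
Stationarity requires all roots to lie outside the unit circle, i.e. |z| > 1 for every root.
Set 1 + (0.603) z + (-1.136) z^2 = 0, i.e. a z^2 + b z + c = 0 with a = -1.136, b = 0.603, c = 1.
Discriminant D = b^2 - 4ac = (0.603)^2 - 4*(-1.136)*1 = 0.363609 - (-4.544) = 4.907609.
D >= 0, so the roots are real: z = (-b +/- sqrt(D)) / (2a) = (-0.603 +/- 2.215312) / (-2.272).
  z_1 = (-0.603 + 2.215312) / (-2.272) = -0.7096,   |z_1| = 0.7096.
  z_2 = (-0.603 - 2.215312) / (-2.272) = 1.2405,   |z_2| = 1.2405.
Moduli of all roots: 0.7096, 1.2405.
All moduli strictly greater than 1? No.
Verdict: Not stationary.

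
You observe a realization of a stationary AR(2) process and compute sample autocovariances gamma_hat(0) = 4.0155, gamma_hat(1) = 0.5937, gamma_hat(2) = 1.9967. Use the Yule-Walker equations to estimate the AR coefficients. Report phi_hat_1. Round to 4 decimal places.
\hat\phi_{1} = 0.0760

The Yule-Walker equations for an AR(p) process read, in matrix form,
  Gamma_p phi = r_p,   with   (Gamma_p)_{ij} = gamma(|i - j|),
                       (r_p)_i = gamma(i),   i,j = 1..p.
Substitute the sample gammas (Toeplitz matrix and right-hand side of size 2):
  Gamma_p = [[4.0155, 0.5937], [0.5937, 4.0155]]
  r_p     = [0.5937, 1.9967]
Written out:
  4.0155 phi_1 + 0.5937 phi_2 = 0.5937
  0.5937 phi_1 + 4.0155 phi_2 = 1.9967
Solve by Cramer's rule:
  det = gamma(0)^2 - gamma(1)^2 = (4.0155)^2 - (0.5937)^2 = 16.12424025 - 0.35247969 = 15.77176056
  phi_hat_1 = [gamma(1) gamma(0) - gamma(1) gamma(2)] / det = [(0.5937)(4.0155) - (0.5937)(1.9967)] / 15.77176056 = 1.19856156 / 15.77176056 = 0.076
  phi_hat_2 = [gamma(0) gamma(2) - gamma(1)^2] / det = [(4.0155)(1.9967) - (0.5937)^2] / 15.77176056 = 7.66526916 / 15.77176056 = 0.486
So phi_hat = [0.0760, 0.4860].
Therefore phi_hat_1 = 0.0760.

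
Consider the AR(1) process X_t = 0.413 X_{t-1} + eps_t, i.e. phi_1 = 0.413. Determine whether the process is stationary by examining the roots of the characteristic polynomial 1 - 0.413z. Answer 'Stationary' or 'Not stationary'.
\text{Stationary}

The AR(p) characteristic polynomial is P(z) = 1 - 0.413z.
Stationarity requires all roots to lie outside the unit circle, i.e. |z| > 1 for every root.
This is linear in z: 1 + (-0.413) z = 0  =>  z = -1/(-0.413) = 2.421308,  |z| = 2.421308.
Moduli of all roots: 2.4213.
All moduli strictly greater than 1? Yes.
Verdict: Stationary.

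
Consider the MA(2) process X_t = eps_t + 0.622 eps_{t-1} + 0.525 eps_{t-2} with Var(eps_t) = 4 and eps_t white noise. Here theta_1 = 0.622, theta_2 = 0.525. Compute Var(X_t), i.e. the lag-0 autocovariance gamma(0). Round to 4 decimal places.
\gamma(0) = 6.6500

For an MA(q) process X_t = eps_t + sum_i theta_i eps_{t-i} with
Var(eps_t) = sigma^2, the variance is
  gamma(0) = sigma^2 * (1 + sum_i theta_i^2).
  sum_i theta_i^2 = (0.622)^2 + (0.525)^2 = 0.386884 + 0.275625 = 0.662509.
  gamma(0) = 4 * (1 + 0.662509) = 4 * 1.662509 = 6.650036, which rounds to 6.6500.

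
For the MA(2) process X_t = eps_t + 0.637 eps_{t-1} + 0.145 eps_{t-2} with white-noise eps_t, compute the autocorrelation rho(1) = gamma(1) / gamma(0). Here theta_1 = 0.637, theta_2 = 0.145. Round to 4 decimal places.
\rho(1) = 0.5112

For an MA(q) process with theta_0 = 1, the autocovariance is
  gamma(k) = sigma^2 * sum_{i=0..q-k} theta_i * theta_{i+k},
and rho(k) = gamma(k) / gamma(0). Sigma^2 cancels.
  numerator   = (1)*(0.637) + (0.637)*(0.145) = 0.729365.
  denominator = (1)^2 + (0.637)^2 + (0.145)^2 = 1.426794.
  rho(1) = 0.729365 / 1.426794 = 0.5112.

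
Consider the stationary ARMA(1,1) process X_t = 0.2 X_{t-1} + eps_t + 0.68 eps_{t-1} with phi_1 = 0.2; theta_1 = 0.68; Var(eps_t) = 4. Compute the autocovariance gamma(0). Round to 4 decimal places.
\gamma(0) = 7.2267

Multiply the model equation by X_{t-k} and take expectations. With theta_0 = psi_0 = 1 and psi_j the MA(infinity) weights, this gives
  gamma(k) - sum_i phi_i gamma(k-i) = c_k,
  c_k = sigma^2 * sum_{j=k..q} theta_j psi_{j-k}   (c_k = 0 for k > q),
using gamma(-m) = gamma(m).
psi-weights needed (psi_j = theta_j + sum_i phi_i psi_{j-i}):
  psi_1 = theta_1 + phi_1 = 0.68 + (0.2) = 0.88
Right-hand sides:
  c_0 = sigma^2 (1 + theta_1 psi_1) = 4 * (1 + (0.68)(0.88)) = 4 * 1.5984 = 6.3936
  c_1 = sigma^2 theta_1 = 4 * (0.68) = 2.72
  c_2 = 0
Equations for k = 0 and k = 1 (AR order 1):
  gamma(0) = phi_1 gamma(1) + c_0
  gamma(1) = phi_1 gamma(0) + c_1
Substituting the second into the first: gamma(0) (1 - phi_1^2) = c_0 + phi_1 c_1, so
  gamma(0) = (c_0 + phi_1 c_1) / (1 - phi_1^2) = (6.3936 + (0.2)(2.72)) / (1 - (0.2)^2) = 6.9376 / 0.96 = 7.226667.
Therefore gamma(0) = 7.2267 (to 4 decimal places).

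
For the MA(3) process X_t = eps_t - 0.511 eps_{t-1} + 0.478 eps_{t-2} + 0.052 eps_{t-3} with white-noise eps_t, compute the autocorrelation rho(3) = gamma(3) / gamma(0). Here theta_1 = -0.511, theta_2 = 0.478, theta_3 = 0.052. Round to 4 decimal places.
\rho(3) = 0.0348

For an MA(q) process with theta_0 = 1, the autocovariance is
  gamma(k) = sigma^2 * sum_{i=0..q-k} theta_i * theta_{i+k},
and rho(k) = gamma(k) / gamma(0). Sigma^2 cancels.
  numerator   = (1)*(0.052) = 0.052.
  denominator = (1)^2 + (-0.511)^2 + (0.478)^2 + (0.052)^2 = 1.492309.
  rho(3) = 0.052 / 1.492309 = 0.0348.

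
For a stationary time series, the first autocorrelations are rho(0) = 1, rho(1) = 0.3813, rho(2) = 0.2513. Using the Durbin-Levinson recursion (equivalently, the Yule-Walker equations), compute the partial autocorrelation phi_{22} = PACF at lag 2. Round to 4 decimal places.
\phi_{22} = 0.1239

The PACF at lag k is phi_{kk}, the last component of the solution
to the Yule-Walker system G_k phi = r_k where
  (G_k)_{ij} = rho(|i - j|), (r_k)_i = rho(i), i,j = 1..k.
Equivalently, Durbin-Levinson gives phi_{kk} iteratively:
  phi_{11} = rho(1)
  phi_{kk} = [rho(k) - sum_{j=1..k-1} phi_{k-1,j} rho(k-j)]
            / [1 - sum_{j=1..k-1} phi_{k-1,j} rho(j)],
  phi_{k,j} = phi_{k-1,j} - phi_{kk} phi_{k-1,k-j},  j = 1..k-1.
Step k = 1:
  phi_11 = rho(1) = 0.3813.
Step k = 2:
  phi_22 = [rho(2) - phi_11 rho(1)] / [1 - phi_11 rho(1)] = [0.2513 - (0.3813)(0.3813)] / [1 - (0.3813)(0.3813)]
         = 0.10591031 / 0.85461031 = 0.1239.
Therefore phi_{22} = 0.1239.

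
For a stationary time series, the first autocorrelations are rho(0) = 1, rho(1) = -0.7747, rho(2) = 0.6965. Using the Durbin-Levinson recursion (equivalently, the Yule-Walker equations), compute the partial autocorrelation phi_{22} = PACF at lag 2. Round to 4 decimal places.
\phi_{22} = 0.2409

The PACF at lag k is phi_{kk}, the last component of the solution
to the Yule-Walker system G_k phi = r_k where
  (G_k)_{ij} = rho(|i - j|), (r_k)_i = rho(i), i,j = 1..k.
Equivalently, Durbin-Levinson gives phi_{kk} iteratively:
  phi_{11} = rho(1)
  phi_{kk} = [rho(k) - sum_{j=1..k-1} phi_{k-1,j} rho(k-j)]
            / [1 - sum_{j=1..k-1} phi_{k-1,j} rho(j)],
  phi_{k,j} = phi_{k-1,j} - phi_{kk} phi_{k-1,k-j},  j = 1..k-1.
Step k = 1:
  phi_11 = rho(1) = -0.7747.
Step k = 2:
  phi_22 = [rho(2) - phi_11 rho(1)] / [1 - phi_11 rho(1)] = [0.6965 - (-0.7747)(-0.7747)] / [1 - (-0.7747)(-0.7747)]
         = 0.09633991 / 0.39983991 = 0.2409.
Therefore phi_{22} = 0.2409.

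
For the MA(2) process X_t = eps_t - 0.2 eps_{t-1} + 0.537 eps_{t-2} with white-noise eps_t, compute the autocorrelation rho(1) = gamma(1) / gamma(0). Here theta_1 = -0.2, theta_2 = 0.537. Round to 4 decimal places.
\rho(1) = -0.2314

For an MA(q) process with theta_0 = 1, the autocovariance is
  gamma(k) = sigma^2 * sum_{i=0..q-k} theta_i * theta_{i+k},
and rho(k) = gamma(k) / gamma(0). Sigma^2 cancels.
  numerator   = (1)*(-0.2) + (-0.2)*(0.537) = -0.3074.
  denominator = (1)^2 + (-0.2)^2 + (0.537)^2 = 1.328369.
  rho(1) = -0.3074 / 1.328369 = -0.2314.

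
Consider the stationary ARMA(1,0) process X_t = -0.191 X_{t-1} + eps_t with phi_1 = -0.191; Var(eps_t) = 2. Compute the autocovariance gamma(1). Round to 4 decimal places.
\gamma(1) = -0.3965

Multiply the model equation by X_{t-k} and take expectations. With theta_0 = psi_0 = 1 and psi_j the MA(infinity) weights, this gives
  gamma(k) - sum_i phi_i gamma(k-i) = c_k,
  c_k = sigma^2 * sum_{j=k..q} theta_j psi_{j-k}   (c_k = 0 for k > q),
using gamma(-m) = gamma(m).
Pure AR (q = 0): c_0 = sigma^2 = 2, c_k = 0 for k >= 1.
Equations for k = 0 and k = 1 (AR order 1):
  gamma(0) = phi_1 gamma(1) + c_0
  gamma(1) = phi_1 gamma(0) + c_1
Substituting the second into the first: gamma(0) (1 - phi_1^2) = c_0 + phi_1 c_1, so
  gamma(0) = c_0 / (1 - phi_1^2) = 2 / (1 - (-0.191)^2) = 2 / 0.963519 = 2.075725.
  gamma(1) = phi_1 gamma(0) = (-0.191)(2.075725) = -0.396463.
Therefore gamma(1) = -0.3965 (to 4 decimal places).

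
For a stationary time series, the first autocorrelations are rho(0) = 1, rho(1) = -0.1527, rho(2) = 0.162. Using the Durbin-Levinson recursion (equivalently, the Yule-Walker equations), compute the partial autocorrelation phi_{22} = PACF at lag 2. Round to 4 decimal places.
\phi_{22} = 0.1420

The PACF at lag k is phi_{kk}, the last component of the solution
to the Yule-Walker system G_k phi = r_k where
  (G_k)_{ij} = rho(|i - j|), (r_k)_i = rho(i), i,j = 1..k.
Equivalently, Durbin-Levinson gives phi_{kk} iteratively:
  phi_{11} = rho(1)
  phi_{kk} = [rho(k) - sum_{j=1..k-1} phi_{k-1,j} rho(k-j)]
            / [1 - sum_{j=1..k-1} phi_{k-1,j} rho(j)],
  phi_{k,j} = phi_{k-1,j} - phi_{kk} phi_{k-1,k-j},  j = 1..k-1.
Step k = 1:
  phi_11 = rho(1) = -0.1527.
Step k = 2:
  phi_22 = [rho(2) - phi_11 rho(1)] / [1 - phi_11 rho(1)] = [0.162 - (-0.1527)(-0.1527)] / [1 - (-0.1527)(-0.1527)]
         = 0.13868271 / 0.97668271 = 0.142.
Therefore phi_{22} = 0.1420.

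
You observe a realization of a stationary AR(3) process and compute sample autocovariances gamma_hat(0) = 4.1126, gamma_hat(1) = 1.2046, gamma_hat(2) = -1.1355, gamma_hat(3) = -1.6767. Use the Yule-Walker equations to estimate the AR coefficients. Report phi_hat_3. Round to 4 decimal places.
\hat\phi_{3} = -0.2320

The Yule-Walker equations for an AR(p) process read, in matrix form,
  Gamma_p phi = r_p,   with   (Gamma_p)_{ij} = gamma(|i - j|),
                       (r_p)_i = gamma(i),   i,j = 1..p.
Substitute the sample gammas (Toeplitz matrix and right-hand side of size 3):
  Gamma_p = [[4.1126, 1.2046, -1.1355], [1.2046, 4.1126, 1.2046], [-1.1355, 1.2046, 4.1126]]
  r_p     = [1.2046, -1.1355, -1.6767]
Written out (R1..R3):
  (R1) 4.1126 phi_1 + 1.2046 phi_2 - 1.1355 phi_3 = 1.2046
  (R2) 1.2046 phi_1 + 4.1126 phi_2 + 1.2046 phi_3 = -1.1355
  (R3) -1.1355 phi_1 + 1.2046 phi_2 + 4.1126 phi_3 = -1.6767
Gaussian elimination:
  R2 <- R2 - (1.2046/4.1126) R1 = R2 - (0.292905) R1:  3.759767 phi_2 + 1.537193 phi_3 = -1.488333
  R3 <- R3 - (-1.1355/4.1126) R1 = R3 - (-0.276103) R1:  1.537193 phi_2 + 3.799085 phi_3 = -1.344107
  R3 <- R3 - (1.537193/3.759767) R2 = R3 - (0.408853) R2:  3.170599 phi_3 = -0.735597
Back-substitution:
  phi_hat_3 = -0.735597 / 3.170599 = -0.232006
  phi_hat_2 = (-1.488333 - (1.537193)(-0.232006)) / 3.759767 = -0.301002
  phi_hat_1 = (1.2046 - (1.2046)(-0.301002) - (-1.1355)(-0.232006)) / 4.1126 = 0.317012
So phi_hat = [0.3170, -0.3010, -0.2320].
Therefore phi_hat_3 = -0.2320.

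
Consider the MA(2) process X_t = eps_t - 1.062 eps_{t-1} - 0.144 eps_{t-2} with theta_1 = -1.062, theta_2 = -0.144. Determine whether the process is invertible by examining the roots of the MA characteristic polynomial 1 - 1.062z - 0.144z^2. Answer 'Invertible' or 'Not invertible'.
\text{Not invertible}

The MA(q) characteristic polynomial is P(z) = 1 - 1.062z - 0.144z^2.
Invertibility requires all roots to lie outside the unit circle, i.e. |z| > 1 for every root.
Set 1 + (-1.062) z + (-0.144) z^2 = 0, i.e. a z^2 + b z + c = 0 with a = -0.144, b = -1.062, c = 1.
Discriminant D = b^2 - 4ac = (-1.062)^2 - 4*(-0.144)*1 = 1.127844 - (-0.576) = 1.703844.
D >= 0, so the roots are real: z = (-b +/- sqrt(D)) / (2a) = (1.062 +/- 1.305314) / (-0.288).
  z_1 = (1.062 + 1.305314) / (-0.288) = -8.2198,   |z_1| = 8.2198.
  z_2 = (1.062 - 1.305314) / (-0.288) = 0.8448,   |z_2| = 0.8448.
Moduli of all roots: 8.2198, 0.8448.
All moduli strictly greater than 1? No.
Verdict: Not invertible.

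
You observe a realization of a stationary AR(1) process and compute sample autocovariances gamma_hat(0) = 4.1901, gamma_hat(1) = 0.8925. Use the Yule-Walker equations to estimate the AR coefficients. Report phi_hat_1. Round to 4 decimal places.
\hat\phi_{1} = 0.2130

The Yule-Walker equations for an AR(p) process read, in matrix form,
  Gamma_p phi = r_p,   with   (Gamma_p)_{ij} = gamma(|i - j|),
                       (r_p)_i = gamma(i),   i,j = 1..p.
Substitute the sample gammas (Toeplitz matrix and right-hand side of size 1):
  Gamma_p = [[4.1901]]
  r_p     = [0.8925]
With p = 1 this is the single equation gamma(0) phi_1 = gamma(1):
  phi_hat_1 = gamma(1) / gamma(0) = 0.8925 / 4.1901 = 0.2130.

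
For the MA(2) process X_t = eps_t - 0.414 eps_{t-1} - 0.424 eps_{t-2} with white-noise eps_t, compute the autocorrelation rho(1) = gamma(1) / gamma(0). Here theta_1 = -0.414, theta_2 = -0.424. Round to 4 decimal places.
\rho(1) = -0.1765

For an MA(q) process with theta_0 = 1, the autocovariance is
  gamma(k) = sigma^2 * sum_{i=0..q-k} theta_i * theta_{i+k},
and rho(k) = gamma(k) / gamma(0). Sigma^2 cancels.
  numerator   = (1)*(-0.414) + (-0.414)*(-0.424) = -0.238464.
  denominator = (1)^2 + (-0.414)^2 + (-0.424)^2 = 1.351172.
  rho(1) = -0.238464 / 1.351172 = -0.1765.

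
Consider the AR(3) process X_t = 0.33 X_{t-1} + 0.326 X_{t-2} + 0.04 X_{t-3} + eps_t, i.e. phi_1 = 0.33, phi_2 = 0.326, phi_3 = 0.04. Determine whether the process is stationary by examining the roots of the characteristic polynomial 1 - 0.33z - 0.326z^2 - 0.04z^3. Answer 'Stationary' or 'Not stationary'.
\text{Stationary}

The AR(p) characteristic polynomial is P(z) = 1 - 0.33z - 0.326z^2 - 0.04z^3.
Stationarity requires all roots to lie outside the unit circle, i.e. |z| > 1 for every root.
Degree 3: look for a simple real root z0 first, then factor out (1 - z/z0) and solve the remaining quadratic.
Testing z0 = 1.25: P(1.25) = 1 + (-0.33)(1.25) + (-0.326)(1.25)^2 + (-0.04)(1.25)^3
  = 1 + (-0.4125) + (-0.509375) + (-0.078125) = 0.  So z_0 = 1.25 is a root, |z_0| = 1.25.
Divide out the factor (1 - 0.8 z) = (1 - z/z0) (since 1/z0 = 0.8):
  P(z) = (1 - 0.8 z)(1 + (0.47) z + (0.05) z^2)
  [check: z-coef 0.47 - (0.8) = -0.33; z^2-coef 0.05 - (0.8)(0.47) = -0.326; z^3-coef -(0.8)(0.05) = -0.04.]
Remaining roots from the quadratic factor 1 + (0.47) z + (0.05) z^2:
  Set 1 + (0.47) z + (0.05) z^2 = 0, i.e. a z^2 + b z + c = 0 with a = 0.05, b = 0.47, c = 1.
  Discriminant D = b^2 - 4ac = (0.47)^2 - 4*(0.05)*1 = 0.2209 - (0.2) = 0.0209.
  D >= 0, so the roots are real: z = (-b +/- sqrt(D)) / (2a) = (-0.47 +/- 0.144568) / (0.1).
    z_1 = (-0.47 + 0.144568) / (0.1) = -3.2543,   |z_1| = 3.2543.
    z_2 = (-0.47 - 0.144568) / (0.1) = -6.1457,   |z_2| = 6.1457.
Moduli of all roots: 1.2500, 3.2543, 6.1457.
All moduli strictly greater than 1? Yes.
Verdict: Stationary.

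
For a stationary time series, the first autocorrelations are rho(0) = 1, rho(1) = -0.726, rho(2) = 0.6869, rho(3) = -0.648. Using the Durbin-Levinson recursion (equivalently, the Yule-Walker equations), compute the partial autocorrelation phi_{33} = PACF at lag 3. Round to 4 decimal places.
\phi_{33} = -0.1730

The PACF at lag k is phi_{kk}, the last component of the solution
to the Yule-Walker system G_k phi = r_k where
  (G_k)_{ij} = rho(|i - j|), (r_k)_i = rho(i), i,j = 1..k.
Equivalently, Durbin-Levinson gives phi_{kk} iteratively:
  phi_{11} = rho(1)
  phi_{kk} = [rho(k) - sum_{j=1..k-1} phi_{k-1,j} rho(k-j)]
            / [1 - sum_{j=1..k-1} phi_{k-1,j} rho(j)],
  phi_{k,j} = phi_{k-1,j} - phi_{kk} phi_{k-1,k-j},  j = 1..k-1.
Step k = 1:
  phi_11 = rho(1) = -0.726.
Step k = 2:
  phi_22 = [rho(2) - phi_11 rho(1)] / [1 - phi_11 rho(1)] = [0.6869 - (-0.726)(-0.726)] / [1 - (-0.726)(-0.726)]
         = 0.159824 / 0.472924 = 0.337949.
  Update: phi_21 = phi_11 - phi_22 phi_11 = -0.726 - (0.337949)(-0.726) = -0.480649.
Step k = 3:
  phi_33 = [rho(3) - phi_21 rho(2) - phi_22 rho(1)] / [1 - phi_21 rho(1) - phi_22 rho(2)]
    numerator   = -0.648 - (-0.480649)(0.6869) - (0.337949)(-0.726) = -0.0724913
    denominator = 1 - (-0.480649)(-0.726) - (0.337949)(0.6869) = 0.4189117
  phi_33 = -0.0724913 / 0.4189117 = -0.173.
Therefore phi_{33} = -0.1730.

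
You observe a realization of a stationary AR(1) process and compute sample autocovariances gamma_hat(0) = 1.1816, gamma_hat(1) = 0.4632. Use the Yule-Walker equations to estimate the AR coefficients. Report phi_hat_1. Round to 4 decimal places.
\hat\phi_{1} = 0.3920

The Yule-Walker equations for an AR(p) process read, in matrix form,
  Gamma_p phi = r_p,   with   (Gamma_p)_{ij} = gamma(|i - j|),
                       (r_p)_i = gamma(i),   i,j = 1..p.
Substitute the sample gammas (Toeplitz matrix and right-hand side of size 1):
  Gamma_p = [[1.1816]]
  r_p     = [0.4632]
With p = 1 this is the single equation gamma(0) phi_1 = gamma(1):
  phi_hat_1 = gamma(1) / gamma(0) = 0.4632 / 1.1816 = 0.3920.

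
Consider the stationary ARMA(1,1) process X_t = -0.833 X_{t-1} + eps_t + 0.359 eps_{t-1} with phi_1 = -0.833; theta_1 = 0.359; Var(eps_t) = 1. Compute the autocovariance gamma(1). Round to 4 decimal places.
\gamma(1) = -1.0854

Multiply the model equation by X_{t-k} and take expectations. With theta_0 = psi_0 = 1 and psi_j the MA(infinity) weights, this gives
  gamma(k) - sum_i phi_i gamma(k-i) = c_k,
  c_k = sigma^2 * sum_{j=k..q} theta_j psi_{j-k}   (c_k = 0 for k > q),
using gamma(-m) = gamma(m).
psi-weights needed (psi_j = theta_j + sum_i phi_i psi_{j-i}):
  psi_1 = theta_1 + phi_1 = 0.359 + (-0.833) = -0.474
Right-hand sides:
  c_0 = sigma^2 (1 + theta_1 psi_1) = 1 * (1 + (0.359)(-0.474)) = 1 * 0.829834 = 0.829834
  c_1 = sigma^2 theta_1 = 1 * (0.359) = 0.359
  c_2 = 0
Equations for k = 0 and k = 1 (AR order 1):
  gamma(0) = phi_1 gamma(1) + c_0
  gamma(1) = phi_1 gamma(0) + c_1
Substituting the second into the first: gamma(0) (1 - phi_1^2) = c_0 + phi_1 c_1, so
  gamma(0) = (c_0 + phi_1 c_1) / (1 - phi_1^2) = (0.829834 + (-0.833)(0.359)) / (1 - (-0.833)^2) = 0.530787 / 0.306111 = 1.733969.
  gamma(1) = phi_1 gamma(0) + c_1 = (-0.833)(1.733969) + (0.359) = -1.085396.
Therefore gamma(1) = -1.0854 (to 4 decimal places).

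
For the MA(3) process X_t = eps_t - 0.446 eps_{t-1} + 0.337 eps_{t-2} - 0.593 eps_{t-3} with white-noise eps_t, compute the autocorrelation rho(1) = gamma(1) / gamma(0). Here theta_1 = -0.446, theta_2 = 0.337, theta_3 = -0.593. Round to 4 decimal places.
\rho(1) = -0.4784

For an MA(q) process with theta_0 = 1, the autocovariance is
  gamma(k) = sigma^2 * sum_{i=0..q-k} theta_i * theta_{i+k},
and rho(k) = gamma(k) / gamma(0). Sigma^2 cancels.
  numerator   = (1)*(-0.446) + (-0.446)*(0.337) + (0.337)*(-0.593) = -0.796143.
  denominator = (1)^2 + (-0.446)^2 + (0.337)^2 + (-0.593)^2 = 1.664134.
  rho(1) = -0.796143 / 1.664134 = -0.4784.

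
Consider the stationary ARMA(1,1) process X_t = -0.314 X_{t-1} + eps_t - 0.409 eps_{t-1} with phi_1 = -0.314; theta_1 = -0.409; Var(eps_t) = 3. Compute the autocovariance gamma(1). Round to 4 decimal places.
\gamma(1) = -2.7153

Multiply the model equation by X_{t-k} and take expectations. With theta_0 = psi_0 = 1 and psi_j the MA(infinity) weights, this gives
  gamma(k) - sum_i phi_i gamma(k-i) = c_k,
  c_k = sigma^2 * sum_{j=k..q} theta_j psi_{j-k}   (c_k = 0 for k > q),
using gamma(-m) = gamma(m).
psi-weights needed (psi_j = theta_j + sum_i phi_i psi_{j-i}):
  psi_1 = theta_1 + phi_1 = -0.409 + (-0.314) = -0.723
Right-hand sides:
  c_0 = sigma^2 (1 + theta_1 psi_1) = 3 * (1 + (-0.409)(-0.723)) = 3 * 1.295707 = 3.887121
  c_1 = sigma^2 theta_1 = 3 * (-0.409) = -1.227
  c_2 = 0
Equations for k = 0 and k = 1 (AR order 1):
  gamma(0) = phi_1 gamma(1) + c_0
  gamma(1) = phi_1 gamma(0) + c_1
Substituting the second into the first: gamma(0) (1 - phi_1^2) = c_0 + phi_1 c_1, so
  gamma(0) = (c_0 + phi_1 c_1) / (1 - phi_1^2) = (3.887121 + (-0.314)(-1.227)) / (1 - (-0.314)^2) = 4.272399 / 0.901404 = 4.739716.
  gamma(1) = phi_1 gamma(0) + c_1 = (-0.314)(4.739716) + (-1.227) = -2.715271.
Therefore gamma(1) = -2.7153 (to 4 decimal places).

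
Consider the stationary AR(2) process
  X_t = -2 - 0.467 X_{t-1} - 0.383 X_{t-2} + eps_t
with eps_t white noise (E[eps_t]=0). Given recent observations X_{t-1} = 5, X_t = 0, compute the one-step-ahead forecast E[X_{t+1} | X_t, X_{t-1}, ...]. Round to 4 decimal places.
E[X_{t+1} \mid \mathcal F_t] = -3.9150

For an AR(p) model X_t = c + sum_i phi_i X_{t-i} + eps_t, the
one-step-ahead conditional mean is
  E[X_{t+1} | X_t, ...] = c + sum_i phi_i X_{t+1-i}.
Substitute known values:
  E[X_{t+1} | ...] = -2 + (-0.467) * (0) + (-0.383) * (5)
                   = -3.9150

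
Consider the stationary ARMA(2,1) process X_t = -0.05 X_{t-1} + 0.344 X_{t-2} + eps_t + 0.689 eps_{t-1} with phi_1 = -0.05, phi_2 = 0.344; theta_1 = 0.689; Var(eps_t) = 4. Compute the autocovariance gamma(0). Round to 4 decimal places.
\gamma(0) = 6.2504

Multiply the model equation by X_{t-k} and take expectations. With theta_0 = psi_0 = 1 and psi_j the MA(infinity) weights, this gives
  gamma(k) - sum_i phi_i gamma(k-i) = c_k,
  c_k = sigma^2 * sum_{j=k..q} theta_j psi_{j-k}   (c_k = 0 for k > q),
using gamma(-m) = gamma(m).
psi-weights needed (psi_j = theta_j + sum_i phi_i psi_{j-i}):
  psi_1 = theta_1 + phi_1 = 0.689 + (-0.05) = 0.639
Right-hand sides:
  c_0 = sigma^2 (1 + theta_1 psi_1) = 4 * (1 + (0.689)(0.639)) = 4 * 1.440271 = 5.761084
  c_1 = sigma^2 theta_1 = 4 * (0.689) = 2.756
  c_2 = 0
Equations for k = 0, 1, 2 (AR order 2, c_2 = 0):
  (E0) gamma(0) = phi_1 gamma(1) + phi_2 gamma(2) + c_0
  (E1) gamma(1) = phi_1 gamma(0) + phi_2 gamma(1) + c_1
  (E2) gamma(2) = phi_1 gamma(1) + phi_2 gamma(0)
From (E1): gamma(1) = A gamma(0) + B with
  A = phi_1 / (1 - phi_2) = -0.05 / 0.656 = -0.07622,   B = c_1 / (1 - phi_2) = 2.756 / 0.656 = 4.20122.
Insert (E2) into (E0): gamma(0) (1 - phi_2^2) = phi_1 (1 + phi_2) gamma(1) + c_0.
  phi_1 (1 + phi_2) = (-0.05)(1.344) = -0.0672,   1 - phi_2^2 = 0.881664.
Replace gamma(1) by A gamma(0) + B and collect gamma(0):
  gamma(0) [0.881664 - (-0.0672)(-0.07622)] = (-0.0672)(4.20122) + 5.761084
  gamma(0) * 0.876542 = 5.478762
  gamma(0) = 5.478762 / 0.876542 = 6.250427.
Therefore gamma(0) = 6.2504 (to 4 decimal places).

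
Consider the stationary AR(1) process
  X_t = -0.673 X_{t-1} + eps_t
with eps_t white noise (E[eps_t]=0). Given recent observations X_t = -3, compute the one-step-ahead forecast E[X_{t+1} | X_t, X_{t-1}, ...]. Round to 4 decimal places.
E[X_{t+1} \mid \mathcal F_t] = 2.0190

For an AR(p) model X_t = c + sum_i phi_i X_{t-i} + eps_t, the
one-step-ahead conditional mean is
  E[X_{t+1} | X_t, ...] = c + sum_i phi_i X_{t+1-i}.
Substitute known values:
  E[X_{t+1} | ...] = (-0.673) * (-3)
                   = 2.0190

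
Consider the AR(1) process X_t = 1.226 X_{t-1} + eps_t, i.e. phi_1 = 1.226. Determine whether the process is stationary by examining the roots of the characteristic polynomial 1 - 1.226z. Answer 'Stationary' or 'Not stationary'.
\text{Not stationary}

The AR(p) characteristic polynomial is P(z) = 1 - 1.226z.
Stationarity requires all roots to lie outside the unit circle, i.e. |z| > 1 for every root.
This is linear in z: 1 + (-1.226) z = 0  =>  z = -1/(-1.226) = 0.815661,  |z| = 0.815661.
Moduli of all roots: 0.8157.
All moduli strictly greater than 1? No.
Verdict: Not stationary.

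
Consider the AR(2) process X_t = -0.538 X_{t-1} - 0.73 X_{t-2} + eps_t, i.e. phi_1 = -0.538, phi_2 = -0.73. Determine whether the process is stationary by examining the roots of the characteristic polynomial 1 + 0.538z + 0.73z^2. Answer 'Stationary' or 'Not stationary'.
\text{Stationary}

The AR(p) characteristic polynomial is P(z) = 1 + 0.538z + 0.73z^2.
Stationarity requires all roots to lie outside the unit circle, i.e. |z| > 1 for every root.
Set 1 + (0.538) z + (0.73) z^2 = 0, i.e. a z^2 + b z + c = 0 with a = 0.73, b = 0.538, c = 1.
Discriminant D = b^2 - 4ac = (0.538)^2 - 4*(0.73)*1 = 0.289444 - (2.92) = -2.630556.
D < 0, so the roots are the complex-conjugate pair z = (-b +/- i sqrt(-D)) / (2a) = -0.3685 +/- 1.1109i.
For a conjugate pair |z|^2 = z * conj(z) = (product of roots) = c/a = 1/(0.73) = 1.369863, so |z| = sqrt(1.369863) = 1.1704 for both roots.
Moduli of all roots: 1.1704, 1.1704.
All moduli strictly greater than 1? Yes.
Verdict: Stationary.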